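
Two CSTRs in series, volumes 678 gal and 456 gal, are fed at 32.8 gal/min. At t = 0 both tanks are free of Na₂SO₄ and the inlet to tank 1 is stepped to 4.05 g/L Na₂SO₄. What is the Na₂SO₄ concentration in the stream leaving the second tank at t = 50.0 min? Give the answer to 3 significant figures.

3.18 g/L

Each tank obeys Vᵢ dCᵢ/dt = Q(Cᵢ₋₁ − Cᵢ), so τᵢ = Vᵢ/Q.
τ₁ = 678/32.8 = 20.671 min; τ₂ = 456/32.8 = 13.902 min.
Tank 1: C₁ = C_in(1 − e^(−t/τ₁)). Tank 2 (τ₁ ≠ τ₂): C₂ = C_in[1 − (τ₁ e^(−t/τ₁) − τ₂ e^(−t/τ₂))/(τ₁ − τ₂)].
At t = 50.0: e^(−t/τ₁) = 0.089021, e^(−t/τ₂) = 0.027420.
C₂ = 4.05·[1 − (20.671·0.089021 − 13.902·0.027420)/(6.7683)] = 4.05·0.78445 = 3.1770 g/L.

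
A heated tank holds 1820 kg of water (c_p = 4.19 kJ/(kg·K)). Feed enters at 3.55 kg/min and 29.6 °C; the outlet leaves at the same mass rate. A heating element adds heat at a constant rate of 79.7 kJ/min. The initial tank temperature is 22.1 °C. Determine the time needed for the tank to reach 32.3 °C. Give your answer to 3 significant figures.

808 min

Energy balance: M c_p dT/dt = ṁ c_p (T_in − T) + 79.7.
τ = M/ṁ = 512.68 min; T_ss = T_in + Q̇/(ṁ c_p) = 34.958 °C.
T(t) = T_ss + (T₀ − T_ss) e^(−t/τ). Set T = 32.3:
e^(−t/τ) = (32.3 − 34.958)/(22.1 − 34.958) = 0.20673
t = −512.68 · ln(0.20673) = 808.15 min.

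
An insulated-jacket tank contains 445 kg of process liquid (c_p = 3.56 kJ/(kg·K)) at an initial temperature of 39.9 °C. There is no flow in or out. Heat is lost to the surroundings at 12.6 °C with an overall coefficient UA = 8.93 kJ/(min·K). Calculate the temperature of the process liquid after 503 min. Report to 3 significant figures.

M c_p dT/dt = −UA(T − T_amb).
dT/dt = (T_ss − T)/τ with T_ss = T_amb = 12.600 °C, τ = M c_p/UA = 445·3.56/8.93 = 177.40 min.
Solution: T(t) = T_ss + (T₀ − T_ss) e^(−t/τ).
T(503) = 12.600 + (27.300)·0.058697 = 14.202 °C.

14.2 °C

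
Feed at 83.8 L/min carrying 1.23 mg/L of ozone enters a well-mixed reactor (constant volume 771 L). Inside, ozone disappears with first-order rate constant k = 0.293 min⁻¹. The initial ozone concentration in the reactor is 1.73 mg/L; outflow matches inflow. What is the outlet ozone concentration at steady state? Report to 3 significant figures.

Species balance: V dC/dt = Q C_in − Q C − k V C.
At steady state: 0 = Q C_in − (Q + kV) C_ss, so C_ss = Q C_in/(Q + kV).
C_ss = 83.8·1.23/(83.8 + 0.293·771) = 103.07/309.70 = 0.33282 mg/L.

0.333 mg/L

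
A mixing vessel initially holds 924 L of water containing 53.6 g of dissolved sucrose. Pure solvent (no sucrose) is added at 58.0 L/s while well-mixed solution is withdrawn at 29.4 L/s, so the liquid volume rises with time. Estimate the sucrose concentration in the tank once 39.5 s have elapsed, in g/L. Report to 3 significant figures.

0.0115 g/L

Let m(t) be the amount of sucrose. Volume: V(t) = V₀ + (Q_in − Q_out) t = 924 + 28.600 t; V(39.5) = 2053.7 L.
Species balance (pure solvent in): dm/dt = −Q_out · m/V(t).
dm/m = −Q_out dt/(V₀ + 28.600 t); integrating gives ln(m/m₀) = −(Q_out/(Q_in−Q_out)) ln(V/V₀).
m = m₀ (V₀/V)^(Q_out/(Q_in−Q_out)) = 53.6 × (924/2053.7)^(1.0280) = 23.583 g.
C = m/V = 23.583/2053.7 = 0.011483 g/L.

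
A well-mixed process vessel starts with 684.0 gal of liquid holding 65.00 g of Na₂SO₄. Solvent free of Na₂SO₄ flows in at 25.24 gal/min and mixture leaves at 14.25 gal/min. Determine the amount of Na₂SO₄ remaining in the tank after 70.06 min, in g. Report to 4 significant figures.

24.45 g

Let m(t) be the amount of Na₂SO₄. Volume: V(t) = V₀ + (Q_in − Q_out) t = 684.0 + 10.9900 t; V(70.06) = 1453.96 gal.
Solute balance: dm/dt = 0 − Q_out C = −Q_out m/V(t).
Separate: dm/m = −Q_out dt/V(t) ⇒ ln(m/m₀) = −(Q_out/(Q_in−Q_out)) ln(V/V₀).
m = m₀ (V₀/V)^(Q_out/(Q_in−Q_out)) = 65.00 × (684.0/1453.96)^(1.29663) = 24.4496 g.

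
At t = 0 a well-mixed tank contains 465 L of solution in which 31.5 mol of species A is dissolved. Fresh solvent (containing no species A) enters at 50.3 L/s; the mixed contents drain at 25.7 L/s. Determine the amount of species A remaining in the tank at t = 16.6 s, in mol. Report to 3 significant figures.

16.3 mol

Total volume: dV/dt = Q_in − Q_out = 24.600 L/s, so V(t) = 465 + 24.600 t and V(16.6) = 873.36 L.
Species balance (pure solvent in): dm/dt = −Q_out · m/V(t).
dm/m = −Q_out dt/(V₀ + 24.600 t); integrating gives ln(m/m₀) = −(Q_out/(Q_in−Q_out)) ln(V/V₀).
m = m₀ (V₀/V)^(Q_out/(Q_in−Q_out)) = 31.5 × (465/873.36)^(1.0447) = 16.305 mol.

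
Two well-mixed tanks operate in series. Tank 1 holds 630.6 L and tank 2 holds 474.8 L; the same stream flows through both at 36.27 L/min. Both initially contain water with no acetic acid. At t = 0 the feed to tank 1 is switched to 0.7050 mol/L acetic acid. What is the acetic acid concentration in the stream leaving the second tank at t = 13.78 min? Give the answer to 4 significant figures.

0.1631 mol/L

Each tank obeys Vᵢ dCᵢ/dt = Q(Cᵢ₋₁ − Cᵢ), so τᵢ = Vᵢ/Q.
τ₁ = 630.6/36.27 = 17.3863 min; τ₂ = 474.8/36.27 = 13.0907 min.
Solving the cascade with C₁(0)=C₂(0)=0 gives C₂(t) = C_in[1 − (τ₁ e^(−t/τ₁) − τ₂ e^(−t/τ₂))/(τ₁ − τ₂)].
At t = 13.78: e^(−t/τ₁) = 0.452676, e^(−t/τ₂) = 0.349010.
C₂ = 0.7050·[1 − (17.3863·0.452676 − 13.0907·0.349010)/(4.29556)] = 0.7050·0.231403 = 0.163139 mol/L.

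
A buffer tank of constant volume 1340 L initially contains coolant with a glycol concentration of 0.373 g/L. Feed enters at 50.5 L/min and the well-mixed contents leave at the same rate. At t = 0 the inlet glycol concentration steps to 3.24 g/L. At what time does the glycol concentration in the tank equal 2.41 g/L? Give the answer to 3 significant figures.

32.9 min

Unsteady species balance (constant V, well mixed): V dC/dt = Q(C_in − C), so τ = V/Q = 26.535 min.
C(t) = C_in + (C₀ − C_in) e^(−t/τ). Set C = 2.41 and solve for t:
e^(−t/τ) = (C − C_in)/(C₀ − C_in) = (2.41 − 3.24)/(0.373 − 3.24) = 0.28950
t = −τ ln(…) = 26.535 × 1.2396 = 32.892 min.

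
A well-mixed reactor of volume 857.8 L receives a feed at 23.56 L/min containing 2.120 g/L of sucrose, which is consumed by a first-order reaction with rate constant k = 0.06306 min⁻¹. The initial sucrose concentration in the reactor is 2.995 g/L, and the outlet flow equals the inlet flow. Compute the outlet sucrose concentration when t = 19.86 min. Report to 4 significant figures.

Accumulation = in − out − consumed: V dC/dt = Q C_in − Q C − k V C.
This is linear with rate a = Q/V + k = 0.0905256 min⁻¹.
C_ss = Q C_in/(Q + kV) = 0.643211 g/L; C(t) = C_ss + (C₀ − C_ss) e^(−a t).
C(19.86) = 0.643211 + (2.35179)·e^(−0.0905256·19.86) = 0.643211 + (2.35179)·0.165657 = 1.03280 g/L.

1.033 g/L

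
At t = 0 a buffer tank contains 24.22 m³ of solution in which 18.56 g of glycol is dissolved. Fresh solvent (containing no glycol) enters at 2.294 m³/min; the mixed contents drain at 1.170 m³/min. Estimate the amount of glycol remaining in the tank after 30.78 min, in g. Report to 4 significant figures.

7.370 g

Let m(t) be the amount of glycol. Volume: V(t) = V₀ + (Q_in − Q_out) t = 24.22 + 1.12400 t; V(30.78) = 58.8167 m³.
Solute balance: dm/dt = 0 − Q_out C = −Q_out m/V(t).
Separate: dm/m = −Q_out dt/V(t) ⇒ ln(m/m₀) = −(Q_out/(Q_in−Q_out)) ln(V/V₀).
m = m₀ (V₀/V)^(Q_out/(Q_in−Q_out)) = 18.56 × (24.22/58.8167)^(1.04093) = 7.37024 g.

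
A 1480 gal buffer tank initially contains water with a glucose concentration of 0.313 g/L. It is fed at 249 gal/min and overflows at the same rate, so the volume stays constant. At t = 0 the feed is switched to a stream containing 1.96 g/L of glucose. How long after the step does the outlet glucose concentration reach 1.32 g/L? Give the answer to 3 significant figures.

5.62 min

Unsteady species balance (constant V, well mixed): V dC/dt = Q(C_in − C), so τ = V/Q = 5.9438 min.
C(t) = C_in + (C₀ − C_in) e^(−t/τ). Set C = 1.32 and solve for t:
e^(−t/τ) = (C − C_in)/(C₀ − C_in) = (1.32 − 1.96)/(0.313 − 1.96) = 0.38859
t = −τ ln(…) = 5.9438 × 0.94524 = 5.6183 min.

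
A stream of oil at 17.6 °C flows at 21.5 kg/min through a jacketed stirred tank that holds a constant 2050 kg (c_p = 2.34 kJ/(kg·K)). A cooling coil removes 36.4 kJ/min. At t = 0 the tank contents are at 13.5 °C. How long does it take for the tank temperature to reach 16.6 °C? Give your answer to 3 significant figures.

239 min

First-law balance (no shaft work): M c_p dT/dt = ṁ c_p (T_in − T) − 36.4.
τ = M/ṁ = 95.349 min; T_ss = T_in − Q̇/(ṁ c_p) = 16.876 °C.
T(t) = T_ss + (T₀ − T_ss) e^(−t/τ). Set T = 16.6:
e^(−t/τ) = (16.6 − 16.876)/(13.5 − 16.876) = 0.081886
t = −95.349 · ln(0.081886) = 238.60 min.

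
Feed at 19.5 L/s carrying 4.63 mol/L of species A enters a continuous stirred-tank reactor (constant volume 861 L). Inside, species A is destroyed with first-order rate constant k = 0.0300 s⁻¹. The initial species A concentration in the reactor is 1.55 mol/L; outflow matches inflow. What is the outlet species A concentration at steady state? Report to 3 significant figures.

Accumulation = in − out − consumed: V dC/dt = Q C_in − Q C − k V C.
Steady state (dC/dt = 0): C_ss = Q C_in/(Q + kV) = C_in/(1 + kV/Q).
C_ss = 19.5·4.63/(19.5 + 0.0300·861) = 90.285/45.330 = 1.9917 mol/L.

1.99 mol/L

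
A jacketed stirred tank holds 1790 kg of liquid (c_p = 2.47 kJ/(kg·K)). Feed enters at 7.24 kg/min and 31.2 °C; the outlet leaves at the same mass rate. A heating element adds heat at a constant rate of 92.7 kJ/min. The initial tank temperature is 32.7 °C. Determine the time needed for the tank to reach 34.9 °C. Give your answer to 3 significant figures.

225 min

M c_p dT/dt = ṁ c_p (T_in − T) + Q̇.
τ = M/ṁ = 247.24 min; T_ss = T_in + Q̇/(ṁ c_p) = 36.384 °C.
T(t) = T_ss + (T₀ − T_ss) e^(−t/τ). Set T = 34.9:
e^(−t/τ) = (34.9 − 36.384)/(32.7 − 36.384) = 0.40278
t = −247.24 · ln(0.40278) = 224.83 min.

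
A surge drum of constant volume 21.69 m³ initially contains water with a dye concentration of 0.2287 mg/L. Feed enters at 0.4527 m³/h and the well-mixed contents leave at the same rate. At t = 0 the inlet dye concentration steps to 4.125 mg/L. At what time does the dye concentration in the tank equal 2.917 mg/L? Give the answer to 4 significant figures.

Species balance: V dC/dt = Q(C_in − C) ⇒ τ = V/Q = 47.9125 h.
C(t) = C_in + (C₀ − C_in) e^(−t/τ). Set C = 2.917 and solve for t:
e^(−t/τ) = (C − C_in)/(C₀ − C_in) = (2.917 − 4.125)/(0.2287 − 4.125) = 0.310038
t = −τ ln(…) = 47.9125 × 1.17106 = 56.1085 h.

56.11 h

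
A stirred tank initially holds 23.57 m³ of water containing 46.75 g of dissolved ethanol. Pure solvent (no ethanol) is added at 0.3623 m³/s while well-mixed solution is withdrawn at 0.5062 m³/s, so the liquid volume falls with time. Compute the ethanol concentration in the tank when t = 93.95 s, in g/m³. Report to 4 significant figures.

0.2320 g/m³

Let m(t) be the amount of ethanol. Volume: V(t) = V₀ + (Q_in − Q_out) t = 23.57 − 0.143900 t; V(93.95) = 10.0506 m³.
Solute balance: dm/dt = 0 − Q_out C = −Q_out m/V(t).
Separate: dm/m = −Q_out dt/V(t) ⇒ ln(m/m₀) = −(Q_out/(Q_in−Q_out)) ln(V/V₀).
m = m₀ (V₀/V)^(Q_out/(Q_in−Q_out)) = 46.75 × (23.57/10.0506)^(-3.51772) = 2.33150 g.
C = m/V = 2.33150/10.0506 = 0.231976 g/m³.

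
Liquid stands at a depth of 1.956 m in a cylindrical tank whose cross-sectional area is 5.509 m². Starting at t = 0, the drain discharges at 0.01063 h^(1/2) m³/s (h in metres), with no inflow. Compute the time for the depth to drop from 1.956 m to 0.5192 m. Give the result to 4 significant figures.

702.8 s

Volume balance on the tank: A dh/dt = −0.01063 √h.
∫ h^(−1/2) dh = −(0.01063/A) ∫ dt, giving 2√h = 2√h₀ − (0.01063/A) t.
t = 2A(√h₀ − √h)/0.01063 = 2·5.509·(√1.956 − √0.5192)/0.01063
  = 11.0180 × (1.39857 − 0.720555) / 0.01063 = 702.763 s.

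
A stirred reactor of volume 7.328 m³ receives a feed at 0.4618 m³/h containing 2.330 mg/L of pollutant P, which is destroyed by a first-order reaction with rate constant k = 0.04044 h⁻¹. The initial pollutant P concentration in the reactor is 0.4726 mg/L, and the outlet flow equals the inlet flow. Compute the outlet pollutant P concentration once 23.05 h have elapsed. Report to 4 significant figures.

Accumulation = in − out − consumed: V dC/dt = Q C_in − Q C − k V C.
This is linear with rate a = Q/V + k = 0.103459 h⁻¹.
C_ss = Q C_in/(Q + kV) = 1.41925 mg/L; C(t) = C_ss + (C₀ − C_ss) e^(−a t).
C(23.05) = 1.41925 + (-0.946647)·e^(−0.103459·23.05) = 1.41925 + (-0.946647)·0.0921148 = 1.33205 mg/L.

1.332 mg/L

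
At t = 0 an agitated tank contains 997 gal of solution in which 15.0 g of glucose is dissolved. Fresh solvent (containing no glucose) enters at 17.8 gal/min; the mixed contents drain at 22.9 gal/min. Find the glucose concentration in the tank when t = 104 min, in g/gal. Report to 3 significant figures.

0.00106 g/gal

Let m(t) be the amount of glucose. Volume: V(t) = V₀ + (Q_in − Q_out) t = 997 − 5.1000 t; V(104) = 466.60 gal.
Species balance (pure solvent in): dm/dt = −Q_out · m/V(t).
Separate: dm/m = −Q_out dt/V(t) ⇒ ln(m/m₀) = −(Q_out/(Q_in−Q_out)) ln(V/V₀).
m = m₀ (V₀/V)^(Q_out/(Q_in−Q_out)) = 15.0 × (997/466.60)^(-4.4902) = 0.49596 g.
C = m/V = 0.49596/466.60 = 0.0010629 g/gal.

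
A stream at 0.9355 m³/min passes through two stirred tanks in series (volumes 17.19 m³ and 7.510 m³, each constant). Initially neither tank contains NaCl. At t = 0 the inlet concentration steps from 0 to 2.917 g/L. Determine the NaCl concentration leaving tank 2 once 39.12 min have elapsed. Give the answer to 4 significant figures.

2.318 g/L

Time constants: τᵢ = Vᵢ/Q for each well-mixed tank.
τ₁ = 17.19/0.9355 = 18.3752 min; τ₂ = 7.510/0.9355 = 8.02779 min.
Solving the cascade with C₁(0)=C₂(0)=0 gives C₂(t) = C_in[1 − (τ₁ e^(−t/τ₁) − τ₂ e^(−t/τ₂))/(τ₁ − τ₂)].
At t = 39.12: e^(−t/τ₁) = 0.118961, e^(−t/τ₂) = 0.00764984.
C₂ = 2.917·[1 − (18.3752·0.118961 − 8.02779·0.00764984)/(10.3474)] = 2.917·0.794680 = 2.31808 g/L.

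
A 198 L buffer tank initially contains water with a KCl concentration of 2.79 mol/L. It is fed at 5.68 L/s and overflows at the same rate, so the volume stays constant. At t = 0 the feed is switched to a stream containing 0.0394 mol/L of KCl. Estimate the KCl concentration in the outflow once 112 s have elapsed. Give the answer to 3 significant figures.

0.150 mol/L

Species balance on the tank: V dC/dt = Q(C_in − C).
Time constant τ = V/Q = 198/5.68 = 34.859 s.
Integrating: C(t) = C_in + (C₀ − C_in) e^(−t/τ).
C(112) = 0.0394 + (2.79 − 0.0394)·e^(−112/34.859) = 0.0394 + (2.7506)·0.040239 = 0.15008 mol/L.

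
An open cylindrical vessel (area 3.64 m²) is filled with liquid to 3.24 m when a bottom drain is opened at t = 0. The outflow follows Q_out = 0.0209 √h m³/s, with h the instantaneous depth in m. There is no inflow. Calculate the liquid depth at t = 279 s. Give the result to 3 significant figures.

Mass balance (ρ constant): A dh/dt = −0.0209 √h.
∫ h^(−1/2) dh = −(0.0209/A) ∫ dt, giving 2√h = 2√h₀ − (0.0209/A) t.
√h = √3.24 − 0.0209·279/(2·3.64) = 1.8000 − 0.80098 = 0.99902.
h = 0.99902² = 0.99805 m.

0.998 m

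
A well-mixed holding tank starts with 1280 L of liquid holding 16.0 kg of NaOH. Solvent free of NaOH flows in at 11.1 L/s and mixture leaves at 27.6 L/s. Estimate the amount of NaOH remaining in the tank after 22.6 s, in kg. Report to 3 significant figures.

8.99 kg

Let m(t) be the amount of NaOH. Volume: V(t) = V₀ + (Q_in − Q_out) t = 1280 − 16.500 t; V(22.6) = 907.10 L.
No NaOH enters, so dm/dt = −Q_out · (m/V).
dm/m = −Q_out dt/(V₀ − 16.500 t); integrating gives ln(m/m₀) = −(Q_out/(Q_in−Q_out)) ln(V/V₀).
m = m₀ (V₀/V)^(Q_out/(Q_in−Q_out)) = 16.0 × (1280/907.10)^(-1.6727) = 8.9941 kg.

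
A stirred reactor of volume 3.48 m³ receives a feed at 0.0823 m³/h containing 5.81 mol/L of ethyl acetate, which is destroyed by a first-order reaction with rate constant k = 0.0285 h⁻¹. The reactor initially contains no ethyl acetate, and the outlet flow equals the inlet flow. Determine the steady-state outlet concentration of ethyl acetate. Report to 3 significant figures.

2.63 mol/L

Species balance: V dC/dt = Q C_in − Q C − k V C.
At steady state: 0 = Q C_in − (Q + kV) C_ss, so C_ss = Q C_in/(Q + kV).
C_ss = 0.0823·5.81/(0.0823 + 0.0285·3.48) = 0.47816/0.18148 = 2.6348 mol/L.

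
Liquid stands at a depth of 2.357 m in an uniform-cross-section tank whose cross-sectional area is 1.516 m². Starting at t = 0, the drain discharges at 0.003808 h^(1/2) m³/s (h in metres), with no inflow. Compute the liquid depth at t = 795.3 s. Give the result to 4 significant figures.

0.2877 m

A dh/dt = −Q_out = −0.003808 √h.
Separate and integrate: 2(√h − √h₀) = −(0.003808/A) t.
√h = √2.357 − 0.003808·795.3/(2·1.516) = 1.53525 − 0.998846 = 0.536406.
h = 0.536406² = 0.287731 m.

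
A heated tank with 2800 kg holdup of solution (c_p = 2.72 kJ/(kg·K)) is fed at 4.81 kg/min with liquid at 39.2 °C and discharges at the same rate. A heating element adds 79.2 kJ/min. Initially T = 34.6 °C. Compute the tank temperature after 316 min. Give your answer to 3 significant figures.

M c_p dT/dt = ṁ c_p (T_in − T) + Q̇.
τ = M/ṁ = 582.12 min; T_ss = T_in + Q̇/(ṁ c_p) = 39.2 + 79.2/(4.81·2.72) = 45.254 °C.
Solution: T(t) = T_ss + (T₀ − T_ss) e^(−t/τ).
T(316) = 45.254 + (-10.654)·e^(−316/582.12) = 45.254 + (-10.654)·0.58109 = 39.063 °C.

39.1 °C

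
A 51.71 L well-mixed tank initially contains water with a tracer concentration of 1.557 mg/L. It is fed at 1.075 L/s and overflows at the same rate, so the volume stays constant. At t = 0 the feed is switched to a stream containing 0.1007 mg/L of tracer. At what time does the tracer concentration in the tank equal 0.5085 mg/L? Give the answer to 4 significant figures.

61.23 s

Species balance: V dC/dt = Q(C_in − C) ⇒ τ = V/Q = 48.1023 s.
C(t) = C_in + (C₀ − C_in) e^(−t/τ). Set C = 0.5085 and solve for t:
e^(−t/τ) = (C − C_in)/(C₀ − C_in) = (0.5085 − 0.1007)/(1.557 − 0.1007) = 0.280025
t = −τ ln(…) = 48.1023 × 1.27288 = 61.2284 s.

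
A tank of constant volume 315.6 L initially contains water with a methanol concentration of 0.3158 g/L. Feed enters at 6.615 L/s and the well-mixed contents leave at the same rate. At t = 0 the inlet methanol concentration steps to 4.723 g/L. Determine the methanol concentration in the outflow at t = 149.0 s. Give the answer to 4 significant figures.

4.529 g/L

Transient balance on the dissolved component: V dC/dt = Q(C_in − C).
So dC/dt = (C_in − C)/τ with τ = V/Q = 315.6/6.615 = 47.7098 s.
Integrating: C(t) = C_in + (C₀ − C_in) e^(−t/τ).
C(149.0) = 4.723 + (0.3158 − 4.723)·e^(−149.0/47.7098) = 4.723 + (-4.40720)·0.0440226 = 4.52898 g/L.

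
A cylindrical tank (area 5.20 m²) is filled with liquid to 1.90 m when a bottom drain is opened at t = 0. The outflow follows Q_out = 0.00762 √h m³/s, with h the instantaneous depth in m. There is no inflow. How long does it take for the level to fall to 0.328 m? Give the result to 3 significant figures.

1100 s

Accumulation of liquid (constant cross-section A): A dh/dt = −0.00762 √h.
This is separable: 2 d(√h)/dt = −0.00762/A, so √h = √h₀ − (0.00762/(2A)) t.
t = 2A(√h₀ − √h)/0.00762 = 2·5.20·(√1.90 − √0.328)/0.00762
  = 10.400 × (1.3784 − 0.57271) / 0.00762 = 1099.6 s.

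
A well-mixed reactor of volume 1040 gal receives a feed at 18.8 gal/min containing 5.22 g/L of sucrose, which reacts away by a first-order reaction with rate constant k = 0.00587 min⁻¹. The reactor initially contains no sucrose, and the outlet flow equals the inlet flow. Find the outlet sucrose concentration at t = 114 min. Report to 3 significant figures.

Accumulation = in − out − consumed: V dC/dt = Q C_in − Q C − k V C.
dC/dt = (Q/V) C_in − (Q/V + k) C; effective rate a = Q/V + k = 0.018077 + 0.00587 = 0.023947 min⁻¹.
C_ss = Q C_in/(Q + kV) = 3.9404 g/L; C(t) = C_ss + (C₀ − C_ss) e^(−a t).
C(114) = 3.9404 + (-3.9404)·e^(−0.023947·114) = 3.9404 + (-3.9404)·0.065223 = 3.6834 g/L.

3.68 g/L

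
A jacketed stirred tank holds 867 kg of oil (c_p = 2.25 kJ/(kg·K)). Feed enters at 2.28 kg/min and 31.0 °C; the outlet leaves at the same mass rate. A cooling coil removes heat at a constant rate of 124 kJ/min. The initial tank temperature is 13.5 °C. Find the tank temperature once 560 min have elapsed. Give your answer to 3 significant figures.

M c_p dT/dt = ṁ c_p (T_in − T) − Q̇.
Rearrange: dT/dt = (T_ss − T)/τ with τ = M/ṁ = 380.26 min and T_ss = T_in − Q̇/(ṁ c_p) = 6.8285 °C.
Integrating: T(t) = T_ss + (T₀ − T_ss) e^(−t/τ).
T(560) = 6.8285 + (6.6715)·e^(−560/380.26) = 6.8285 + (6.6715)·0.22931 = 8.3583 °C.

8.36 °C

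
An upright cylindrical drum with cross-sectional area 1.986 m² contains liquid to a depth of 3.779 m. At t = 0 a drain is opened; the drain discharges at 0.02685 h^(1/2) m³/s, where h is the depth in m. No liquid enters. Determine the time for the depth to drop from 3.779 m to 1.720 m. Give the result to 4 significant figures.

With no inflow, A dh/dt = −0.02685 √h.
Separate and integrate: 2(√h − √h₀) = −(0.02685/A) t.
t = 2A(√h₀ − √h)/0.02685 = 2·1.986·(√3.779 − √1.720)/0.02685
  = 3.97200 × (1.94397 − 1.31149) / 0.02685 = 93.5642 s.

93.56 s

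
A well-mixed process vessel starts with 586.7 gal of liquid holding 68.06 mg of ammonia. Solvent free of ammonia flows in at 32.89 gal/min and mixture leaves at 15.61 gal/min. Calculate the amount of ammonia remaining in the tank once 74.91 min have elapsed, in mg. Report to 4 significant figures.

23.76 mg

Total volume: dV/dt = Q_in − Q_out = 17.2800 gal/min, so V(t) = 586.7 + 17.2800 t and V(74.91) = 1881.14 gal.
No ammonia enters, so dm/dt = −Q_out · (m/V).
dm/m = −Q_out dt/(V₀ + 17.2800 t); integrating gives ln(m/m₀) = −(Q_out/(Q_in−Q_out)) ln(V/V₀).
m = m₀ (V₀/V)^(Q_out/(Q_in−Q_out)) = 68.06 × (586.7/1881.14)^(0.903356) = 23.7568 mg.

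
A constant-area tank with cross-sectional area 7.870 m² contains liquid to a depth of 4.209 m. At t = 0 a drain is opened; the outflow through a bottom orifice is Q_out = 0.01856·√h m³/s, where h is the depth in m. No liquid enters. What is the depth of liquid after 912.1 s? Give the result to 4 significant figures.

Volume balance on the tank: A dh/dt = −0.01856 √h.
This is separable: 2 d(√h)/dt = −0.01856/A, so √h = √h₀ − (0.01856/(2A)) t.
√h = √4.209 − 0.01856·912.1/(2·7.870) = 2.05158 − 1.07551 = 0.976072.
h = 0.976072² = 0.952716 m.

0.9527 m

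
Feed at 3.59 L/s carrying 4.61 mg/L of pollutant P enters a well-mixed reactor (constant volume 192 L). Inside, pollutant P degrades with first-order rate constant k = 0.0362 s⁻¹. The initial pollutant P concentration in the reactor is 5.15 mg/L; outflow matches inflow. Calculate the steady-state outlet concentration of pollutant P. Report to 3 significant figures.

Species balance: V dC/dt = Q C_in − Q C − k V C.
Steady state (dC/dt = 0): C_ss = Q C_in/(Q + kV) = C_in/(1 + kV/Q).
C_ss = 3.59·4.61/(3.59 + 0.0362·192) = 16.550/10.540 = 1.5701 mg/L.

1.57 mg/L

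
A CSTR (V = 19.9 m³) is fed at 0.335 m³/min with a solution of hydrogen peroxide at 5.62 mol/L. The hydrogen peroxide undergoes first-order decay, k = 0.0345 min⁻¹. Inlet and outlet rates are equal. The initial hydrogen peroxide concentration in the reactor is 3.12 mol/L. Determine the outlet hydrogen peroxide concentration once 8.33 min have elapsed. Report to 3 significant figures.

Accumulation = in − out − consumed: V dC/dt = Q C_in − Q C − k V C.
This is linear with rate a = Q/V + k = 0.051334 min⁻¹.
C_ss = Q C_in/(Q + kV) = 1.8430 mol/L; C(t) = C_ss + (C₀ − C_ss) e^(−a t).
C(8.33) = 1.8430 + (1.2770)·e^(−0.051334·8.33) = 1.8430 + (1.2770)·0.65206 = 2.6757 mol/L.

2.68 mol/L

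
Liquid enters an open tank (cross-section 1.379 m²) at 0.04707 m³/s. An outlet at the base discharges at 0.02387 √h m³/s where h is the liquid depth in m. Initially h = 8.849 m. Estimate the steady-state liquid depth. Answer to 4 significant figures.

3.889 m

A dh/dt = Q_in − 0.02387 √h. Steady state requires inflow = outflow:
Q_in = 0.02387 √h_ss ⇒ √h_ss = 0.04707/0.02387 = 1.97193.
h_ss = 1.97193² = 3.88851 m. (Since h₀ = 8.849 m > h_ss, the level will fall toward this value.)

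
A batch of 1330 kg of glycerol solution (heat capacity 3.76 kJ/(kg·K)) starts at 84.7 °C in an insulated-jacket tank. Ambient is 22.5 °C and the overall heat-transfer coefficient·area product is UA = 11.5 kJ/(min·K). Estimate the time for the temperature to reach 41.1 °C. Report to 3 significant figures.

M c_p dT/dt = −UA(T − T_amb).
τ = M c_p/UA = 434.85 min; T_ss = T_amb = 22.500 °C.
T(t) = T_ss + (T₀ − T_ss)e^(−t/τ); set T = 41.1:
t = −τ ln[(T − T_ss)/(T₀ − T_ss)] = −434.85 · ln(0.29904) = 524.95 min.

525 min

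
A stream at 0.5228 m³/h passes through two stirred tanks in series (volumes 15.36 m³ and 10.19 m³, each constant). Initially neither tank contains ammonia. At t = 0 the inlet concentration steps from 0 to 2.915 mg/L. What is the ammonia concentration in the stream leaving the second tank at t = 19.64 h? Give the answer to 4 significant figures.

Species balance on tank i: dCᵢ/dt = (Cᵢ₋₁ − Cᵢ)/τᵢ with τᵢ = Vᵢ/Q.
τ₁ = 15.36/0.5228 = 29.3803 h; τ₂ = 10.19/0.5228 = 19.4912 h.
Solving the cascade with C₁(0)=C₂(0)=0 gives C₂(t) = C_in[1 − (τ₁ e^(−t/τ₁) − τ₂ e^(−t/τ₂))/(τ₁ − τ₂)].
At t = 19.64: e^(−t/τ₁) = 0.512489, e^(−t/τ₂) = 0.365082.
C₂ = 2.915·[1 − (29.3803·0.512489 − 19.4912·0.365082)/(9.88906)] = 2.915·0.196973 = 0.574177 mg/L.

0.5742 mg/L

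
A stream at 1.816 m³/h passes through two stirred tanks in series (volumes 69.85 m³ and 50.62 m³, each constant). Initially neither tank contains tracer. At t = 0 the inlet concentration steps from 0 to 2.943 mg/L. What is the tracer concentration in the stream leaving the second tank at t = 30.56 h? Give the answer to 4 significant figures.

Each tank obeys Vᵢ dCᵢ/dt = Q(Cᵢ₋₁ − Cᵢ), so τᵢ = Vᵢ/Q.
τ₁ = 69.85/1.816 = 38.4637 h; τ₂ = 50.62/1.816 = 27.8744 h.
Solving the cascade with C₁(0)=C₂(0)=0 gives C₂(t) = C_in[1 − (τ₁ e^(−t/τ₁) − τ₂ e^(−t/τ₂))/(τ₁ − τ₂)].
At t = 30.56: e^(−t/τ₁) = 0.451800, e^(−t/τ₂) = 0.334090.
C₂ = 2.943·[1 − (38.4637·0.451800 − 27.8744·0.334090)/(10.5892)] = 2.943·0.238348 = 0.701458 mg/L.

0.7015 mg/L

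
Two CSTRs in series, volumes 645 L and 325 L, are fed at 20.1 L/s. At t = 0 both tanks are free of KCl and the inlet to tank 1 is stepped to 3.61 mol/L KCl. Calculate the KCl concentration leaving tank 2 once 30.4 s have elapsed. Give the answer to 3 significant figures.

1.35 mol/L

Each tank obeys Vᵢ dCᵢ/dt = Q(Cᵢ₋₁ − Cᵢ), so τᵢ = Vᵢ/Q.
τ₁ = 645/20.1 = 32.090 s; τ₂ = 325/20.1 = 16.169 s.
Solving the cascade with C₁(0)=C₂(0)=0 gives C₂(t) = C_in[1 − (τ₁ e^(−t/τ₁) − τ₂ e^(−t/τ₂))/(τ₁ − τ₂)].
At t = 30.4: e^(−t/τ₁) = 0.38777, e^(−t/τ₂) = 0.15257.
C₂ = 3.61·[1 − (32.090·0.38777 − 16.169·0.15257)/(15.920)] = 3.61·0.37336 = 1.3478 mol/L.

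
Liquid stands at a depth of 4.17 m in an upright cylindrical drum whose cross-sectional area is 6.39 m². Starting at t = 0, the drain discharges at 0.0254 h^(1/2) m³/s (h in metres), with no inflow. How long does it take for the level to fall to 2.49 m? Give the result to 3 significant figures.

Volume balance on the tank: A dh/dt = −0.0254 √h.
∫ h^(−1/2) dh = −(0.0254/A) ∫ dt, giving 2√h = 2√h₀ − (0.0254/A) t.
t = 2A(√h₀ − √h)/0.0254 = 2·6.39·(√4.17 − √2.49)/0.0254
  = 12.780 × (2.0421 − 1.5780) / 0.0254 = 233.50 s.

234 s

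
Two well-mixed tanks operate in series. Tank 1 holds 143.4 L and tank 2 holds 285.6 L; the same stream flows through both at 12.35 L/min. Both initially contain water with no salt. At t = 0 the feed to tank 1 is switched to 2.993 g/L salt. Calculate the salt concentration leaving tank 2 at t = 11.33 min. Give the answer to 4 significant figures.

Each tank obeys Vᵢ dCᵢ/dt = Q(Cᵢ₋₁ − Cᵢ), so τᵢ = Vᵢ/Q.
τ₁ = 143.4/12.35 = 11.6113 min; τ₂ = 285.6/12.35 = 23.1255 min.
Solving the cascade with C₁(0)=C₂(0)=0 gives C₂(t) = C_in[1 − (τ₁ e^(−t/τ₁) − τ₂ e^(−t/τ₂))/(τ₁ − τ₂)].
At t = 11.33: e^(−t/τ₁) = 0.376902, e^(−t/τ₂) = 0.612666.
C₂ = 2.993·[1 − (11.6113·0.376902 − 23.1255·0.612666)/(-11.5142)] = 2.993·0.149580 = 0.447693 g/L.

0.4477 g/L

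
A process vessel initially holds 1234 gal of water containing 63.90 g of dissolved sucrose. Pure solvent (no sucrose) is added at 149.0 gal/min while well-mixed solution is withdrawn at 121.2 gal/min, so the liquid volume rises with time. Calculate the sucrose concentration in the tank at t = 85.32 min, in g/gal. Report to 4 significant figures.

Let m(t) be the amount of sucrose. Volume: V(t) = V₀ + (Q_in − Q_out) t = 1234 + 27.8000 t; V(85.32) = 3605.90 gal.
No sucrose enters, so dm/dt = −Q_out · (m/V).
dm/m = −Q_out dt/(V₀ + 27.8000 t); integrating gives ln(m/m₀) = −(Q_out/(Q_in−Q_out)) ln(V/V₀).
m = m₀ (V₀/V)^(Q_out/(Q_in−Q_out)) = 63.90 × (1234/3605.90)^(4.35971) = 0.595925 g.
C = m/V = 0.595925/3605.90 = 0.000165264 g/gal.

0.0001653 g/gal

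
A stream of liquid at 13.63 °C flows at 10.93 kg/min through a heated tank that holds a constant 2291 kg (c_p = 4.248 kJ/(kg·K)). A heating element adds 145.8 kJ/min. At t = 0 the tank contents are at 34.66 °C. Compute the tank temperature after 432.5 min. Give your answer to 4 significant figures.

Energy balance: M c_p dT/dt = ṁ c_p (T_in − T) + 145.8.
Rearrange: dT/dt = (T_ss − T)/τ with τ = M/ṁ = 209.607 min and T_ss = T_in + Q̇/(ṁ c_p) = 16.7702 °C.
Integrating: T(t) = T_ss + (T₀ − T_ss) e^(−t/τ).
T(432.5) = 16.7702 + (17.8898)·e^(−432.5/209.607) = 16.7702 + (17.8898)·0.127023 = 19.0426 °C.

19.04 °C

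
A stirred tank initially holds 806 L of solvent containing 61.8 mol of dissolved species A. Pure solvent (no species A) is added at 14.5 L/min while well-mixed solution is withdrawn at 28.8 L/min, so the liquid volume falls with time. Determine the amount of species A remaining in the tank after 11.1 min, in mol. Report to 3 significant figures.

39.7 mol

Total volume: dV/dt = Q_in − Q_out = -14.300 L/min, so V(t) = 806 − 14.300 t and V(11.1) = 647.27 L.
No species A enters, so dm/dt = −Q_out · (m/V).
Separate: dm/m = −Q_out dt/V(t) ⇒ ln(m/m₀) = −(Q_out/(Q_in−Q_out)) ln(V/V₀).
m = m₀ (V₀/V)^(Q_out/(Q_in−Q_out)) = 61.8 × (806/647.27)^(-2.0140) = 39.734 mol.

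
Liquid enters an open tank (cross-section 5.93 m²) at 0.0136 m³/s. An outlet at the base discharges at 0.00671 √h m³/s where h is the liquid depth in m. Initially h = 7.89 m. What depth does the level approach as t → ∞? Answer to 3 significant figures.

4.11 m

Level balance: A dh/dt = 0.0136 − 0.00671 √h. Setting dh/dt = 0:
Q_in = 0.00671 √h_ss ⇒ √h_ss = 0.0136/0.00671 = 2.0268.
h_ss = 2.0268² = 4.1080 m. (Since h₀ = 7.89 m > h_ss, the level will fall toward this value.)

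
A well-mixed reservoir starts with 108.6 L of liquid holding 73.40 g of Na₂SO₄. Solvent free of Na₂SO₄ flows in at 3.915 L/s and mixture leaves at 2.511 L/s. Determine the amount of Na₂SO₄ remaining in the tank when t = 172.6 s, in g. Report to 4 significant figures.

9.009 g

Let m(t) be the amount of Na₂SO₄. Volume: V(t) = V₀ + (Q_in − Q_out) t = 108.6 + 1.40400 t; V(172.6) = 350.930 L.
Species balance (pure solvent in): dm/dt = −Q_out · m/V(t).
dm/m = −Q_out dt/(V₀ + 1.40400 t); integrating gives ln(m/m₀) = −(Q_out/(Q_in−Q_out)) ln(V/V₀).
m = m₀ (V₀/V)^(Q_out/(Q_in−Q_out)) = 73.40 × (108.6/350.930)^(1.78846) = 9.00885 g.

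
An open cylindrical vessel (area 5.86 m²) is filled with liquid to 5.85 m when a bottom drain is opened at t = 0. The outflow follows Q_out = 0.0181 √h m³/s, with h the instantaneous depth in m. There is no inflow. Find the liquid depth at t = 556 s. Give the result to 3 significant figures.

With no inflow, A dh/dt = −0.0181 √h.
Separate and integrate: 2(√h − √h₀) = −(0.0181/A) t.
√h = √5.85 − 0.0181·556/(2·5.86) = 2.4187 − 0.85867 = 1.5600.
h = 1.5600² = 2.4336 m.

2.43 m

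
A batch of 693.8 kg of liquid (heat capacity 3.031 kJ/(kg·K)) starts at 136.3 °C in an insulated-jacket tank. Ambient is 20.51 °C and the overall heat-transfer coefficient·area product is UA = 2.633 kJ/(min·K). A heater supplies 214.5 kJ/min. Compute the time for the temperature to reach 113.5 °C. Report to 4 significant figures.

871.7 min

Energy balance: M c_p dT/dt = −UA(T − T_amb) + Q̇.
τ = M c_p/UA = 798.674 min; T_ss = T_amb + Q̇/UA = 20.51 + 214.5/2.633 = 101.976 °C.
T(t) = T_ss + (T₀ − T_ss)e^(−t/τ); set T = 113.5:
t = −τ ln[(T − T_ss)/(T₀ − T_ss)] = −798.674 · ln(0.335742) = 871.683 min.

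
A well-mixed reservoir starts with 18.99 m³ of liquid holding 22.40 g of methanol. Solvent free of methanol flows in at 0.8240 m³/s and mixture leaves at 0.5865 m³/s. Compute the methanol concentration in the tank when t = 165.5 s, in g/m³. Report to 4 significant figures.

Let m(t) be the amount of methanol. Volume: V(t) = V₀ + (Q_in − Q_out) t = 18.99 + 0.237500 t; V(165.5) = 58.2962 m³.
Species balance (pure solvent in): dm/dt = −Q_out · m/V(t).
dm/m = −Q_out dt/(V₀ + 0.237500 t); integrating gives ln(m/m₀) = −(Q_out/(Q_in−Q_out)) ln(V/V₀).
m = m₀ (V₀/V)^(Q_out/(Q_in−Q_out)) = 22.40 × (18.99/58.2962)^(2.46947) = 1.40388 g.
C = m/V = 1.40388/58.2962 = 0.0240818 g/m³.

0.02408 g/m³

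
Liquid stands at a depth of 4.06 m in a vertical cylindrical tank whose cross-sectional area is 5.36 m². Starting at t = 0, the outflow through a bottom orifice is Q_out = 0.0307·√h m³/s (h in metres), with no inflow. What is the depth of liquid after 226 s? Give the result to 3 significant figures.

1.87 m

A dh/dt = −Q_out = −0.0307 √h.
∫ h^(−1/2) dh = −(0.0307/A) ∫ dt, giving 2√h = 2√h₀ − (0.0307/A) t.
√h = √4.06 − 0.0307·226/(2·5.36) = 2.0149 − 0.64722 = 1.3677.
h = 1.3677² = 1.8707 m.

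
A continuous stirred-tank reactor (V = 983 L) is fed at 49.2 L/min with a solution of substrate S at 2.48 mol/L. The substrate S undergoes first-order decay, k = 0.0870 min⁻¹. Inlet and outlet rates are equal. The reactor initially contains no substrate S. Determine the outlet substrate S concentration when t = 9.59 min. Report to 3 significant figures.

Species balance: V dC/dt = Q C_in − Q C − k V C.
This is linear with rate a = Q/V + k = 0.13705 min⁻¹.
C_ss = Q C_in/(Q + kV) = 0.90569 mol/L; C(t) = C_ss + (C₀ − C_ss) e^(−a t).
C(9.59) = 0.90569 + (-0.90569)·e^(−0.13705·9.59) = 0.90569 + (-0.90569)·0.26866 = 0.66237 mol/L.

0.662 mol/L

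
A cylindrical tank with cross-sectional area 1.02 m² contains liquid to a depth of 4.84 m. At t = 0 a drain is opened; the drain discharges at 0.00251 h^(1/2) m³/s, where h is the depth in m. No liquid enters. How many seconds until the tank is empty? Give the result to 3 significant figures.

1790 s

With no inflow, A dh/dt = −0.00251 √h.
This is separable: 2 d(√h)/dt = −0.00251/A, so √h = √h₀ − (0.00251/(2A)) t.
Tank is empty when √h = 0: t_empty = 2A√h₀/0.00251.
t_empty = 2·1.02·√4.84/0.00251 = 2.0400·2.2000/0.00251 = 1788.0 s.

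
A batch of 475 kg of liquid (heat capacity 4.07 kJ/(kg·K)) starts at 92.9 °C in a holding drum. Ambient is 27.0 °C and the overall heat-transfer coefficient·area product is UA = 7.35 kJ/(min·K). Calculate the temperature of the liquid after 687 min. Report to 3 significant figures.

31.8 °C

M c_p dT/dt = −UA(T − T_amb).
dT/dt = (T_ss − T)/τ with T_ss = T_amb = 27.000 °C, τ = M c_p/UA = 475·4.07/7.35 = 263.03 min.
Integrating: T(t) = T_ss + (T₀ − T_ss) e^(−t/τ).
T(687) = 27.000 + (65.900)·0.073395 = 31.837 °C.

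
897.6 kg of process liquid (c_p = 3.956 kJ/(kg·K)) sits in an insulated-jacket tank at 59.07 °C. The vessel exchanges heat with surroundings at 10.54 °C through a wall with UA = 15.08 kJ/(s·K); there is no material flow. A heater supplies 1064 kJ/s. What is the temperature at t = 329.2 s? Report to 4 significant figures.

M c_p dT/dt = −UA(T − T_amb) + Q̇.
dT/dt = (T_ss − T)/τ with T_ss = T_amb + Q̇/UA = 10.54 + 1064/15.08 = 81.0970 °C, τ = M c_p/UA = 897.6·3.956/15.08 = 235.471 s.
This is linear first-order; T(t) = T_ss + (T₀ − T_ss) e^(−t/τ).
T(329.2) = 81.0970 + (-22.0270)·0.247079 = 75.6546 °C.

75.65 °C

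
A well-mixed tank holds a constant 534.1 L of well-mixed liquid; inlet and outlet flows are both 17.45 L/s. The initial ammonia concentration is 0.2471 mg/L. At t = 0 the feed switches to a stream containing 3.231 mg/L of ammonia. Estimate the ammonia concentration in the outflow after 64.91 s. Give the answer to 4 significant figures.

Accumulation = in − out for the solute gives V dC/dt = Q(C_in − C).
So dC/dt = (C_in − C)/τ with τ = V/Q = 534.1/17.45 = 30.6074 s.
Solution: C(t) = C_in + (C₀ − C_in) e^(−t/τ).
C(64.91) = 3.231 + (0.2471 − 3.231)·e^(−64.91/30.6074) = 3.231 + (-2.98390)·0.119945 = 2.87310 mg/L.

2.873 mg/L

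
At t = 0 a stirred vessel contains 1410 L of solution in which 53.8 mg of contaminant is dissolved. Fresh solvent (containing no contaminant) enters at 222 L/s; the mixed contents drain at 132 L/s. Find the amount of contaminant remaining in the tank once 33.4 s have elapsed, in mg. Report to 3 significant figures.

Total volume: dV/dt = Q_in − Q_out = 90.000 L/s, so V(t) = 1410 + 90.000 t and V(33.4) = 4416.0 L.
Solute balance: dm/dt = 0 − Q_out C = −Q_out m/V(t).
Separate: dm/m = −Q_out dt/V(t) ⇒ ln(m/m₀) = −(Q_out/(Q_in−Q_out)) ln(V/V₀).
m = m₀ (V₀/V)^(Q_out/(Q_in−Q_out)) = 53.8 × (1410/4416.0)^(1.4667) = 10.083 mg.

10.1 mg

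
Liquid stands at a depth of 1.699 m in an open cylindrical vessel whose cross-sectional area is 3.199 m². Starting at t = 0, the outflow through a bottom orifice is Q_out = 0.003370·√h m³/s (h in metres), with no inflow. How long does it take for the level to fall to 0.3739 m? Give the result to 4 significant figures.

1314 s

Accumulation of liquid (constant cross-section A): A dh/dt = −0.003370 √h.
Separate and integrate: 2(√h − √h₀) = −(0.003370/A) t.
t = 2A(√h₀ − √h)/0.003370 = 2·3.199·(√1.699 − √0.3739)/0.003370
  = 6.39800 × (1.30346 − 0.611474) / 0.003370 = 1313.74 s.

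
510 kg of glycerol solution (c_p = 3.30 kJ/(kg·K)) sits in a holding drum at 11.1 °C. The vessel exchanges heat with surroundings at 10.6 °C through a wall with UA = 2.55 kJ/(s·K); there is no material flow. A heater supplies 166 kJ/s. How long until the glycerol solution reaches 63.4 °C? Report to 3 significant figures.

1090 s

M c_p dT/dt = −UA(T − T_amb) + Q̇.
τ = M c_p/UA = 660.00 s; T_ss = T_amb + Q̇/UA = 10.6 + 166/2.55 = 75.698 °C.
T(t) = T_ss + (T₀ − T_ss)e^(−t/τ); set T = 63.4:
t = −τ ln[(T − T_ss)/(T₀ − T_ss)] = −660.00 · ln(0.19038) = 1094.8 s.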